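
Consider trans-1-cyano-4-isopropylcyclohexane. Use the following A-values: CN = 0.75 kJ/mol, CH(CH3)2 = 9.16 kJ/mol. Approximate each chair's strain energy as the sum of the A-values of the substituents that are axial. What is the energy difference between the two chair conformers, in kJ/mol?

9.91 kJ/mol

C1 and C4 have opposite parity, so for the trans isomer the two substituents are e,e in one chair and a,a in the other.
Chair I (cyano axial, isopropyl axial): E = 9.91 kJ/mol.
Chair II (cyano equatorial, isopropyl equatorial): E = 0.00 kJ/mol.
ΔE = 9.91 − 0.00 = 9.91 kJ/mol; chair II is more stable.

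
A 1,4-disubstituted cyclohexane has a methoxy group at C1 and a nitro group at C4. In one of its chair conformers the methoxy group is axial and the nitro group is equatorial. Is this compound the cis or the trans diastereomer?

cis

C1 and C4 have opposite parity, so their axial bonds point in opposite directions.
With opposite-parity carbons, two substituents on the same face are one axial and one equatorial; opposite faces give both axial or both equatorial.
Here the groups are axial/equatorial → same face → cis.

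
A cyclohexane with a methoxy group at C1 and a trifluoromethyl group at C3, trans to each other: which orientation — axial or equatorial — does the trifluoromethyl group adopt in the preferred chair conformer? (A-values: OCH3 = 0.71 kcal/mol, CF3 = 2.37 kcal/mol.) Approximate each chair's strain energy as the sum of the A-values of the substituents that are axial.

equatorial

C1 and C3 have the same parity, so for the trans isomer the two substituents are one axial and one equatorial in each chair.
Chair I (methoxy axial, trifluoromethyl equatorial): E = 0.71 kcal/mol.
Chair II (methoxy equatorial, trifluoromethyl axial): E = 2.37 kcal/mol.
Chair I is the more stable (lower-energy) conformer, and in that chair the trifluoromethyl group is equatorial.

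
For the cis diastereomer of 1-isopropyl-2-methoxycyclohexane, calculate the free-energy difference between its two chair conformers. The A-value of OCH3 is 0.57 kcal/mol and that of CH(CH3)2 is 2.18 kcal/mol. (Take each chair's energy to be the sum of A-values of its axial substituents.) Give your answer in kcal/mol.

1.61 kcal/mol

C1 and C2 have opposite parity, so for the cis isomer the two substituents are one axial and one equatorial in each chair.
Chair I (methoxy axial, isopropyl equatorial): E = 0.57 kcal/mol.
Chair II (methoxy equatorial, isopropyl axial): E = 2.18 kcal/mol.
ΔE = 2.18 − 0.57 = 1.61 kcal/mol; chair I is more stable.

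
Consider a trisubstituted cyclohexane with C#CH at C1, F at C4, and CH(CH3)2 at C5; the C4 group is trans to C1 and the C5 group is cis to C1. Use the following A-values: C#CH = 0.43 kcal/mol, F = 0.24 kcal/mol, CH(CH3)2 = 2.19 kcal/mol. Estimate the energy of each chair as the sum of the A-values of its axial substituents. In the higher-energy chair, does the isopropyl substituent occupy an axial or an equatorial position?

axial

Chair I (ethynyl axial, fluoro axial, isopropyl axial): E = 2.86 kcal/mol.
Chair II (ethynyl equatorial, fluoro equatorial, isopropyl equatorial): E = 0.00 kcal/mol.
Chair I is the less stable (higher-energy) conformer, and in that chair the isopropyl group is axial.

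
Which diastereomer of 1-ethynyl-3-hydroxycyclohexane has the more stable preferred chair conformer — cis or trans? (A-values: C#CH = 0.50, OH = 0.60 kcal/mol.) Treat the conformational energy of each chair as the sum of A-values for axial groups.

cis

At 1,3 positions (parity same): cis → (e,e or a,a); trans → (a,e or e,a).
Best chair for cis: E = 0.00 kcal/mol; best chair for trans: E = 0.50 kcal/mol.
The cis isomer is lower by 0.50 kcal/mol.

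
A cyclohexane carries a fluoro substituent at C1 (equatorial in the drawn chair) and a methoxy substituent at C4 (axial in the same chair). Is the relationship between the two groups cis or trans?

C1 and C4 have opposite parity, so their axial bonds point in opposite directions.
With opposite-parity carbons, two substituents on the same face are one axial and one equatorial; opposite faces give both axial or both equatorial.
Here the groups are equatorial/axial → same face → cis.

cis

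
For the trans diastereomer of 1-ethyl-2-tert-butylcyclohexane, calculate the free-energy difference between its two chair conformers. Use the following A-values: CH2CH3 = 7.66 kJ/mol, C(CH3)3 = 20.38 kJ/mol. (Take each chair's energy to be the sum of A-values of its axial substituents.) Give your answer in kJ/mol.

28.04 kJ/mol

C1 and C2 have opposite parity, so for the trans isomer the two substituents are e,e in one chair and a,a in the other.
Chair I (ethyl axial, tert-butyl axial): E = 28.04 kJ/mol.
Chair II (ethyl equatorial, tert-butyl equatorial): E = 0.00 kJ/mol.
ΔE = 28.04 − 0.00 = 28.04 kJ/mol; chair II is more stable.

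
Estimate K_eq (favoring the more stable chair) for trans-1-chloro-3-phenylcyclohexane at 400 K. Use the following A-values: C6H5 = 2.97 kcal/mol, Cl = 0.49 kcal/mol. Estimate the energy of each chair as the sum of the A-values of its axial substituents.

K ≈ 22.7

C1 and C3 have the same parity, so for the trans isomer the two substituents are one axial and one equatorial in each chair.
Chair I (phenyl axial, chloro equatorial): E = 2.97 kcal/mol; chair II (phenyl equatorial, chloro axial): E = 0.49 kcal/mol.
ΔG = 2.48 kcal/mol between the two chairs.
K = exp(ΔG/RT) with R = 1.987×10⁻³ kcal mol⁻¹ K⁻¹ and T = 400 K gives K ≈ 22.7.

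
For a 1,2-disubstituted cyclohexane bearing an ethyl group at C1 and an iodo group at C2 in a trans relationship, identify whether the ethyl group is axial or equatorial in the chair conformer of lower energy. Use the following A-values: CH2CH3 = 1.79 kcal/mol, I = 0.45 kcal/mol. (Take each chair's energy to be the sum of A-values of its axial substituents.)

C1 and C2 have opposite parity, so for the trans isomer the two substituents are e,e in one chair and a,a in the other.
Chair I (ethyl axial, iodo axial): E = 2.24 kcal/mol.
Chair II (ethyl equatorial, iodo equatorial): E = 0.00 kcal/mol.
Chair II is the more stable (lower-energy) conformer, and in that chair the ethyl group is equatorial.

equatorial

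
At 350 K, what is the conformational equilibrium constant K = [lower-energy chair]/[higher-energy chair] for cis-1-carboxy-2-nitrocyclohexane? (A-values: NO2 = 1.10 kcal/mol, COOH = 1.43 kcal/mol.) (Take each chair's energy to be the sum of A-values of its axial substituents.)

K ≈ 1.61

C1 and C2 have opposite parity, so for the cis isomer the two substituents are one axial and one equatorial in each chair.
Chair I (nitro axial, carboxyl equatorial): E = 1.10 kcal/mol; chair II (nitro equatorial, carboxyl axial): E = 1.43 kcal/mol.
ΔG = 0.33 kcal/mol between the two chairs.
K = exp(ΔG/RT) with R = 1.987×10⁻³ kcal mol⁻¹ K⁻¹ and T = 350 K gives K ≈ 1.61.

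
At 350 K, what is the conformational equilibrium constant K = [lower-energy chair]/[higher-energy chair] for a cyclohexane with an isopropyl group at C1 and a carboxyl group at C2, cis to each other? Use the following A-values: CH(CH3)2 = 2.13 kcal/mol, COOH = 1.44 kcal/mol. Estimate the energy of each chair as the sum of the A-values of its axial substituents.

K ≈ 2.70

C1 and C2 have opposite parity, so for the cis isomer the two substituents are one axial and one equatorial in each chair.
Chair I (isopropyl axial, carboxyl equatorial): E = 2.13 kcal/mol; chair II (isopropyl equatorial, carboxyl axial): E = 1.44 kcal/mol.
ΔG = 0.69 kcal/mol between the two chairs.
K = exp(ΔG/RT) with R = 1.987×10⁻³ kcal mol⁻¹ K⁻¹ and T = 350 K gives K ≈ 2.7.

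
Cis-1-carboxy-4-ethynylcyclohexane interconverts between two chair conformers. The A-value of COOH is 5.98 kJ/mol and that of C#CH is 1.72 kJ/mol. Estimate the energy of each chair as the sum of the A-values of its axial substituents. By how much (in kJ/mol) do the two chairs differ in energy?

4.26 kJ/mol

C1 and C4 have opposite parity, so for the cis isomer the two substituents are one axial and one equatorial in each chair.
Chair I (carboxyl axial, ethynyl equatorial): E = 5.98 kJ/mol.
Chair II (carboxyl equatorial, ethynyl axial): E = 1.72 kJ/mol.
ΔE = 5.98 − 1.72 = 4.26 kJ/mol; chair II is more stable.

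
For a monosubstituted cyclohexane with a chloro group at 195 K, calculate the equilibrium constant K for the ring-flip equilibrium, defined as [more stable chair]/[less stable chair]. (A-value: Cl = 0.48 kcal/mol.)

K ≈ 3.45

One chair has the chloro group axial (E = 0.48 kcal/mol) and the other has it equatorial (E = 0).
ΔG = 0.48 kcal/mol between the two chairs.
K = exp(ΔG/RT) with R = 1.987×10⁻³ kcal mol⁻¹ K⁻¹ and T = 195 K gives K ≈ 3.45.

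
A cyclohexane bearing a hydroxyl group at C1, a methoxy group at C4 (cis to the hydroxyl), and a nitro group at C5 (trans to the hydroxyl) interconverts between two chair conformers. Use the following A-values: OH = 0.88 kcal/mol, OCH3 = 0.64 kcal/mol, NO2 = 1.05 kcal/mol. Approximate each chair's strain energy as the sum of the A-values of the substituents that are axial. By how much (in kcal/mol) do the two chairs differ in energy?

0.81 kcal/mol

Chair I (hydroxyl axial, methoxy equatorial, nitro equatorial): E = 0.88 kcal/mol.
Chair II (hydroxyl equatorial, methoxy axial, nitro axial): E = 1.69 kcal/mol.
ΔE = 1.69 − 0.88 = 0.81 kcal/mol; chair I is more stable.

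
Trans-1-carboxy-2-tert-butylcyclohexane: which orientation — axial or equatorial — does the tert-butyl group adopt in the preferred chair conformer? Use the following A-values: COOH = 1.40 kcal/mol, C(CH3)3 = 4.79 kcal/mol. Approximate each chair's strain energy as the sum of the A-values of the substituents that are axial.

C1 and C2 have opposite parity, so for the trans isomer the two substituents are e,e in one chair and a,a in the other.
Chair I (carboxyl axial, tert-butyl axial): E = 6.19 kcal/mol.
Chair II (carboxyl equatorial, tert-butyl equatorial): E = 0.00 kcal/mol.
Chair II is the more stable (lower-energy) conformer, and in that chair the tert-butyl group is equatorial.

equatorial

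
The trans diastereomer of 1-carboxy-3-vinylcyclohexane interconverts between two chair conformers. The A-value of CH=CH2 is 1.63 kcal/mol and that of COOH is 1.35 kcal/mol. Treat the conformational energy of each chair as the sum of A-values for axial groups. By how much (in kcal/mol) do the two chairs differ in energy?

C1 and C3 have the same parity, so for the trans isomer the two substituents are one axial and one equatorial in each chair.
Chair I (vinyl axial, carboxyl equatorial): E = 1.63 kcal/mol.
Chair II (vinyl equatorial, carboxyl axial): E = 1.35 kcal/mol.
ΔE = 1.63 − 1.35 = 0.28 kcal/mol; chair II is more stable.

0.28 kcal/mol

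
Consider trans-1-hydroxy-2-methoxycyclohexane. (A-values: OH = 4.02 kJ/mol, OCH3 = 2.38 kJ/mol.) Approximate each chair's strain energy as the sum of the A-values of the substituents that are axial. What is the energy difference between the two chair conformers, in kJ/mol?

6.40 kJ/mol

C1 and C2 have opposite parity, so for the trans isomer the two substituents are e,e in one chair and a,a in the other.
Chair I (hydroxyl axial, methoxy axial): E = 6.40 kJ/mol.
Chair II (hydroxyl equatorial, methoxy equatorial): E = 0.00 kJ/mol.
ΔE = 6.40 − 0.00 = 6.40 kJ/mol; chair II is more stable.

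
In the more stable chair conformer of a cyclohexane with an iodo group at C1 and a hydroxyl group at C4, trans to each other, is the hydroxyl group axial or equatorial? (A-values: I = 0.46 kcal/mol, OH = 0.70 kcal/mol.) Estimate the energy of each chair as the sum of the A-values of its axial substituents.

equatorial

C1 and C4 have opposite parity, so for the trans isomer the two substituents are e,e in one chair and a,a in the other.
Chair I (iodo axial, hydroxyl axial): E = 1.16 kcal/mol.
Chair II (iodo equatorial, hydroxyl equatorial): E = 0.00 kcal/mol.
Chair II is the more stable (lower-energy) conformer, and in that chair the hydroxyl group is equatorial.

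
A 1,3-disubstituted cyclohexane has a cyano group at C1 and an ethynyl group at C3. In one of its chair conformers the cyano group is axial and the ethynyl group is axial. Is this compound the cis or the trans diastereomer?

cis

C1 and C3 have the same parity, so their axial bonds point in the same direction.
With same-parity carbons, two substituents on the same face are both axial or both equatorial; opposite faces give one of each.
Here the groups are axial/axial → same face → cis.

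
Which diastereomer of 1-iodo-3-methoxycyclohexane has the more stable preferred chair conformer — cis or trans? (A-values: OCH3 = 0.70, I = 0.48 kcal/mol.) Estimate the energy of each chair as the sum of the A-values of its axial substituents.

At 1,3 positions (parity same): cis → (e,e or a,a); trans → (a,e or e,a).
Best chair for cis: E = 0.00 kcal/mol; best chair for trans: E = 0.48 kcal/mol.
The cis isomer is lower by 0.48 kcal/mol.

cis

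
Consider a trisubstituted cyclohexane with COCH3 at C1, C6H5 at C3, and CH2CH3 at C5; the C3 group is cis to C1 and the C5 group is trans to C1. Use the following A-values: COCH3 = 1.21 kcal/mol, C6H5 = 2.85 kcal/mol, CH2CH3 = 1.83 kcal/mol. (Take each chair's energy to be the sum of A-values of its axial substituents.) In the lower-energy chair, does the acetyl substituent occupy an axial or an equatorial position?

equatorial

Chair I (acetyl axial, phenyl axial, ethyl equatorial): E = 4.06 kcal/mol.
Chair II (acetyl equatorial, phenyl equatorial, ethyl axial): E = 1.83 kcal/mol.
Chair II is the more stable (lower-energy) conformer, and in that chair the acetyl group is equatorial.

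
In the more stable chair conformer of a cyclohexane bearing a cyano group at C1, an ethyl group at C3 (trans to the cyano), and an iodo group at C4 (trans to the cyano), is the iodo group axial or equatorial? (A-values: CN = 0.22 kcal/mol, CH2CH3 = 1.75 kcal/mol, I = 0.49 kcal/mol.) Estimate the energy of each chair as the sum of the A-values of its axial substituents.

axial

Chair I (cyano axial, ethyl equatorial, iodo axial): E = 0.71 kcal/mol.
Chair II (cyano equatorial, ethyl axial, iodo equatorial): E = 1.75 kcal/mol.
Chair I is the more stable (lower-energy) conformer, and in that chair the iodo group is axial.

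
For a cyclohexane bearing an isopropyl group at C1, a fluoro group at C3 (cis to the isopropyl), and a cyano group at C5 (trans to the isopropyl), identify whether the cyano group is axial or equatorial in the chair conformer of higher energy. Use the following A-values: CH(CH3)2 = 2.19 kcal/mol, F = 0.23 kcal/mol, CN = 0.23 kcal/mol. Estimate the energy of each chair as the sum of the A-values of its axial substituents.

Chair I (isopropyl axial, fluoro axial, cyano equatorial): E = 2.42 kcal/mol.
Chair II (isopropyl equatorial, fluoro equatorial, cyano axial): E = 0.23 kcal/mol.
Chair I is the less stable (higher-energy) conformer, and in that chair the cyano group is equatorial.

equatorial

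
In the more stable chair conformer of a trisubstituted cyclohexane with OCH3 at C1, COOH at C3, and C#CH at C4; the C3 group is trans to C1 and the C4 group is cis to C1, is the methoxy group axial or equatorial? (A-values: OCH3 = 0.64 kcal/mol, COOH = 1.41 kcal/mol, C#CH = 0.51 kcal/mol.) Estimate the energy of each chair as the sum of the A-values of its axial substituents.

axial

Chair I (methoxy axial, carboxyl equatorial, ethynyl equatorial): E = 0.64 kcal/mol.
Chair II (methoxy equatorial, carboxyl axial, ethynyl axial): E = 1.92 kcal/mol.
Chair I is the more stable (lower-energy) conformer, and in that chair the methoxy group is axial.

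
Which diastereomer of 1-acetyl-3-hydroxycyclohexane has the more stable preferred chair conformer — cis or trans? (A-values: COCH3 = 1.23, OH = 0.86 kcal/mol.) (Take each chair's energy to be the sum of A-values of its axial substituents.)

At 1,3 positions (parity same): cis → (e,e or a,a); trans → (a,e or e,a).
Best chair for cis: E = 0.00 kcal/mol; best chair for trans: E = 0.86 kcal/mol.
The cis isomer is lower by 0.86 kcal/mol.

cis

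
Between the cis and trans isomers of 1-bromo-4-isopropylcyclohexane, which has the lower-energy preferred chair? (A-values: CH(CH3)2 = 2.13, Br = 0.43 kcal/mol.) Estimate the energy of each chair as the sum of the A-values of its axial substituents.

At 1,4 positions (parity opposite): cis → (a,e or e,a); trans → (e,e or a,a).
Best chair for cis: E = 0.43 kcal/mol; best chair for trans: E = 0.00 kcal/mol.
The trans isomer is lower by 0.43 kcal/mol.

trans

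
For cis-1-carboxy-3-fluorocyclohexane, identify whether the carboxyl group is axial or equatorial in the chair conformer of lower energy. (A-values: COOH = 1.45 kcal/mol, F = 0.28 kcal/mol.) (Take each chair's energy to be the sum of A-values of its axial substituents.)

C1 and C3 have the same parity, so for the cis isomer the two substituents are e,e in one chair and a,a in the other.
Chair I (carboxyl axial, fluoro axial): E = 1.73 kcal/mol.
Chair II (carboxyl equatorial, fluoro equatorial): E = 0.00 kcal/mol.
Chair II is the more stable (lower-energy) conformer, and in that chair the carboxyl group is equatorial.

equatorial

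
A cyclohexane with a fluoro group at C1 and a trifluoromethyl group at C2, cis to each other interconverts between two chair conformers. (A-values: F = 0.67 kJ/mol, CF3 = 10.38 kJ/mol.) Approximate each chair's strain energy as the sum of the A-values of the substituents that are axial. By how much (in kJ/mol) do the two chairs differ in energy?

9.71 kJ/mol

C1 and C2 have opposite parity, so for the cis isomer the two substituents are one axial and one equatorial in each chair.
Chair I (fluoro axial, trifluoromethyl equatorial): E = 0.67 kJ/mol.
Chair II (fluoro equatorial, trifluoromethyl axial): E = 10.38 kJ/mol.
ΔE = 10.38 − 0.67 = 9.71 kJ/mol; chair I is more stable.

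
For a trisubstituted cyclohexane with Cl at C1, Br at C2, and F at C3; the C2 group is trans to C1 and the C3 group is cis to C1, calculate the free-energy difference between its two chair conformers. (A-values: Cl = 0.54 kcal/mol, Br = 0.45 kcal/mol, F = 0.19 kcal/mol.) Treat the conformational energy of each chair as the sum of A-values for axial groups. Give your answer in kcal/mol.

1.18 kcal/mol

Chair I (chloro axial, bromo axial, fluoro axial): E = 1.18 kcal/mol.
Chair II (chloro equatorial, bromo equatorial, fluoro equatorial): E = 0.00 kcal/mol.
ΔE = 1.18 − 0.00 = 1.18 kcal/mol; chair II is more stable.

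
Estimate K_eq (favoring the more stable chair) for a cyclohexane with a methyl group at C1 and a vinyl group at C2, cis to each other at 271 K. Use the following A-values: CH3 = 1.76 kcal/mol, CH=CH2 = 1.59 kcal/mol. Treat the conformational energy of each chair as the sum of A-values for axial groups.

C1 and C2 have opposite parity, so for the cis isomer the two substituents are one axial and one equatorial in each chair.
Chair I (methyl axial, vinyl equatorial): E = 1.76 kcal/mol; chair II (methyl equatorial, vinyl axial): E = 1.59 kcal/mol.
ΔG = 0.17 kcal/mol between the two chairs.
K = exp(ΔG/RT) with R = 1.987×10⁻³ kcal mol⁻¹ K⁻¹ and T = 271 K gives K ≈ 1.37.

K ≈ 1.37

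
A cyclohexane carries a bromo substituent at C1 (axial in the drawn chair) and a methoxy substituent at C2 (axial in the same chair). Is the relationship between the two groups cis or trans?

C1 and C2 have opposite parity, so their axial bonds point in opposite directions.
With opposite-parity carbons, two substituents on the same face are one axial and one equatorial; opposite faces give both axial or both equatorial.
Here the groups are axial/axial → opposite face → trans.

trans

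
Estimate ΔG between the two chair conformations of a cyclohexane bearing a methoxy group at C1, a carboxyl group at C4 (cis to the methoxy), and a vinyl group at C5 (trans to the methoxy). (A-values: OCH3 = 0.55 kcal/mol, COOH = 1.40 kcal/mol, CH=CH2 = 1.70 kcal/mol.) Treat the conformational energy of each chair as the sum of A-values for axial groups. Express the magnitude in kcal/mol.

2.55 kcal/mol

Chair I (methoxy axial, carboxyl equatorial, vinyl equatorial): E = 0.55 kcal/mol.
Chair II (methoxy equatorial, carboxyl axial, vinyl axial): E = 3.10 kcal/mol.
ΔE = 3.10 − 0.55 = 2.55 kcal/mol; chair I is more stable.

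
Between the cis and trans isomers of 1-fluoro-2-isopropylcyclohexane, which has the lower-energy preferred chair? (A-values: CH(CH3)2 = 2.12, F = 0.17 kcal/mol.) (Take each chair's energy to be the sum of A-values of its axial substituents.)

trans

At 1,2 positions (parity opposite): cis → (a,e or e,a); trans → (e,e or a,a).
Best chair for cis: E = 0.17 kcal/mol; best chair for trans: E = 0.00 kcal/mol.
The trans isomer is lower by 0.17 kcal/mol.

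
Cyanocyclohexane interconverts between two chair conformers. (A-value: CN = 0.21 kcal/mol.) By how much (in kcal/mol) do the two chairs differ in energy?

A monosubstituted cyclohexane has one chair with the cyano group axial (E = A = 0.21 kcal/mol) and one with it equatorial (E = 0).
ΔE = 0.21 − 0 = 0.21 kcal/mol.

0.21 kcal/mol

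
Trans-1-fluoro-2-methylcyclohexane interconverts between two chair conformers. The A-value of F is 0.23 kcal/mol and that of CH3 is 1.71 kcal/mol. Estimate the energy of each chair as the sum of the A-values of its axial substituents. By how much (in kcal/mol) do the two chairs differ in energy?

C1 and C2 have opposite parity, so for the trans isomer the two substituents are e,e in one chair and a,a in the other.
Chair I (fluoro axial, methyl axial): E = 1.94 kcal/mol.
Chair II (fluoro equatorial, methyl equatorial): E = 0.00 kcal/mol.
ΔE = 1.94 − 0.00 = 1.94 kcal/mol; chair II is more stable.

1.94 kcal/mol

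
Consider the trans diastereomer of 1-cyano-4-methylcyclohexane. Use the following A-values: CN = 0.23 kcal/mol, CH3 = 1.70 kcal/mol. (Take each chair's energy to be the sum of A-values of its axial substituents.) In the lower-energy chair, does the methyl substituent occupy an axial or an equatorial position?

C1 and C4 have opposite parity, so for the trans isomer the two substituents are e,e in one chair and a,a in the other.
Chair I (cyano axial, methyl axial): E = 1.93 kcal/mol.
Chair II (cyano equatorial, methyl equatorial): E = 0.00 kcal/mol.
Chair II is the more stable (lower-energy) conformer, and in that chair the methyl group is equatorial.

equatorial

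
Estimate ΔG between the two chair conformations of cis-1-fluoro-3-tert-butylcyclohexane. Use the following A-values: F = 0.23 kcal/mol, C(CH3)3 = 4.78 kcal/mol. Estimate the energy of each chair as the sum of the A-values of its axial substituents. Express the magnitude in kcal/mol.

C1 and C3 have the same parity, so for the cis isomer the two substituents are e,e in one chair and a,a in the other.
Chair I (fluoro axial, tert-butyl axial): E = 5.01 kcal/mol.
Chair II (fluoro equatorial, tert-butyl equatorial): E = 0.00 kcal/mol.
ΔE = 5.01 − 0.00 = 5.01 kcal/mol; chair II is more stable.

5.01 kcal/mol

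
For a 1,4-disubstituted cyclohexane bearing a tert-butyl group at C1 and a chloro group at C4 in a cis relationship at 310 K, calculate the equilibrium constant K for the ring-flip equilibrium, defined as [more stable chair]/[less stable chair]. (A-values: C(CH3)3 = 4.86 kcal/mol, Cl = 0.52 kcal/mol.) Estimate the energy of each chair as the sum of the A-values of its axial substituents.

C1 and C4 have opposite parity, so for the cis isomer the two substituents are one axial and one equatorial in each chair.
Chair I (tert-butyl axial, chloro equatorial): E = 4.86 kcal/mol; chair II (tert-butyl equatorial, chloro axial): E = 0.52 kcal/mol.
ΔG = 4.34 kcal/mol between the two chairs.
K = exp(ΔG/RT) with R = 1.987×10⁻³ kcal mol⁻¹ K⁻¹ and T = 310 K gives K ≈ 1.15e+03.

K ≈ 1148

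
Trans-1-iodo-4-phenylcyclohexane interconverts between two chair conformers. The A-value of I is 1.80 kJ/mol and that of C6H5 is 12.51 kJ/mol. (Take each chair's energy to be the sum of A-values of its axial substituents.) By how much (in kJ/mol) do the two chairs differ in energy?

14.31 kJ/mol

C1 and C4 have opposite parity, so for the trans isomer the two substituents are e,e in one chair and a,a in the other.
Chair I (iodo axial, phenyl axial): E = 14.31 kJ/mol.
Chair II (iodo equatorial, phenyl equatorial): E = 0.00 kJ/mol.
ΔE = 14.31 − 0.00 = 14.31 kJ/mol; chair II is more stable.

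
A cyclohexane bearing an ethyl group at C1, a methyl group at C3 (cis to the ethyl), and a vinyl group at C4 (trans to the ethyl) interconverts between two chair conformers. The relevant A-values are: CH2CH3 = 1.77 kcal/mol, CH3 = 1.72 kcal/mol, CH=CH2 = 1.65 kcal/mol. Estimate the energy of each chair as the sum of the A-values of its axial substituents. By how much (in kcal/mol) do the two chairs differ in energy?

5.14 kcal/mol

Chair I (ethyl axial, methyl axial, vinyl axial): E = 5.14 kcal/mol.
Chair II (ethyl equatorial, methyl equatorial, vinyl equatorial): E = 0.00 kcal/mol.
ΔE = 5.14 − 0.00 = 5.14 kcal/mol; chair II is more stable.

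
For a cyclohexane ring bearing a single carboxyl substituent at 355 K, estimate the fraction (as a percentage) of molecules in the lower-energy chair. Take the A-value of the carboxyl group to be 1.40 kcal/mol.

One chair has the carboxyl group axial (E = 1.40 kcal/mol) and the other has it equatorial (E = 0).
ΔG = 1.40 kcal/mol between the two chairs.
K = exp(ΔG/RT) with R = 1.987×10⁻³ kcal mol⁻¹ K⁻¹ and T = 355 K gives K ≈ 7.28.
Fraction in the lower-energy chair = K/(K+1) = 87.9%.

87.9%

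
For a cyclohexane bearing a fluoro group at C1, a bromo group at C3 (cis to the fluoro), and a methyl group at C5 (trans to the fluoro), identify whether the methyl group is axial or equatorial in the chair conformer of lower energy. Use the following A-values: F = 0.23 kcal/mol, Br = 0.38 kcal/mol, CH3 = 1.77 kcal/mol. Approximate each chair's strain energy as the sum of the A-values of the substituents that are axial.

equatorial

Chair I (fluoro axial, bromo axial, methyl equatorial): E = 0.61 kcal/mol.
Chair II (fluoro equatorial, bromo equatorial, methyl axial): E = 1.77 kcal/mol.
Chair I is the more stable (lower-energy) conformer, and in that chair the methyl group is equatorial.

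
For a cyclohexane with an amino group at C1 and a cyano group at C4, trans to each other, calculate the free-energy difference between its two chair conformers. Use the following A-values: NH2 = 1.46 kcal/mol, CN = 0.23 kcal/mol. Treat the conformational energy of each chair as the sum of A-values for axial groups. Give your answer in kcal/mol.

1.69 kcal/mol

C1 and C4 have opposite parity, so for the trans isomer the two substituents are e,e in one chair and a,a in the other.
Chair I (amino axial, cyano axial): E = 1.69 kcal/mol.
Chair II (amino equatorial, cyano equatorial): E = 0.00 kcal/mol.
ΔE = 1.69 − 0.00 = 1.69 kcal/mol; chair II is more stable.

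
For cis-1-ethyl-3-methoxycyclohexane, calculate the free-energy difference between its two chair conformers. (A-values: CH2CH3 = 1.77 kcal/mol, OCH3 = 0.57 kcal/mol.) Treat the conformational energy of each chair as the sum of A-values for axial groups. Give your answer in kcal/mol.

C1 and C3 have the same parity, so for the cis isomer the two substituents are e,e in one chair and a,a in the other.
Chair I (ethyl axial, methoxy axial): E = 2.34 kcal/mol.
Chair II (ethyl equatorial, methoxy equatorial): E = 0.00 kcal/mol.
ΔE = 2.34 − 0.00 = 2.34 kcal/mol; chair II is more stable.

2.34 kcal/mol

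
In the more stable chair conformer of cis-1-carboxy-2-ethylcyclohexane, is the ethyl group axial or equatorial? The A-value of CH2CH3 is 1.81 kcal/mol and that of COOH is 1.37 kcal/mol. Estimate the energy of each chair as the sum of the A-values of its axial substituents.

C1 and C2 have opposite parity, so for the cis isomer the two substituents are one axial and one equatorial in each chair.
Chair I (ethyl axial, carboxyl equatorial): E = 1.81 kcal/mol.
Chair II (ethyl equatorial, carboxyl axial): E = 1.37 kcal/mol.
Chair II is the more stable (lower-energy) conformer, and in that chair the ethyl group is equatorial.

equatorial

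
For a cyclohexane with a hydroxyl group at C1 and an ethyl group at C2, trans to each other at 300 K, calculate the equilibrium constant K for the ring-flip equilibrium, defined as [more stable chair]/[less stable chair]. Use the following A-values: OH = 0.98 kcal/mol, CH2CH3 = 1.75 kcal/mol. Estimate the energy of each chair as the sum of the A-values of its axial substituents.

C1 and C2 have opposite parity, so for the trans isomer the two substituents are e,e in one chair and a,a in the other.
Chair I (hydroxyl axial, ethyl axial): E = 2.73 kcal/mol; chair II (hydroxyl equatorial, ethyl equatorial): E = 0.00 kcal/mol.
ΔG = 2.73 kcal/mol between the two chairs.
K = exp(ΔG/RT) with R = 1.987×10⁻³ kcal mol⁻¹ K⁻¹ and T = 300 K gives K ≈ 97.5.

K ≈ 97.5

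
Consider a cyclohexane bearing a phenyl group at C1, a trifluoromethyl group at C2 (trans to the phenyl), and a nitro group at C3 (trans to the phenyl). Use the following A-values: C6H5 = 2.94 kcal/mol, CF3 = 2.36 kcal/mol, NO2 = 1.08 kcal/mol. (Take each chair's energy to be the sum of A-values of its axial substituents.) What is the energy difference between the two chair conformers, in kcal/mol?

4.22 kcal/mol

Chair I (phenyl axial, trifluoromethyl axial, nitro equatorial): E = 5.30 kcal/mol.
Chair II (phenyl equatorial, trifluoromethyl equatorial, nitro axial): E = 1.08 kcal/mol.
ΔE = 5.30 − 1.08 = 4.22 kcal/mol; chair II is more stable.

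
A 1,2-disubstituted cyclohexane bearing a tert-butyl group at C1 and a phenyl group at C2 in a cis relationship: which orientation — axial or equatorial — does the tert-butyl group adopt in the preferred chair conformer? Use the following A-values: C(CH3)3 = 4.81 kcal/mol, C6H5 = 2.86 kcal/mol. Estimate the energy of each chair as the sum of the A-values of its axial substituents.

C1 and C2 have opposite parity, so for the cis isomer the two substituents are one axial and one equatorial in each chair.
Chair I (tert-butyl axial, phenyl equatorial): E = 4.81 kcal/mol.
Chair II (tert-butyl equatorial, phenyl axial): E = 2.86 kcal/mol.
Chair II is the more stable (lower-energy) conformer, and in that chair the tert-butyl group is equatorial.

equatorial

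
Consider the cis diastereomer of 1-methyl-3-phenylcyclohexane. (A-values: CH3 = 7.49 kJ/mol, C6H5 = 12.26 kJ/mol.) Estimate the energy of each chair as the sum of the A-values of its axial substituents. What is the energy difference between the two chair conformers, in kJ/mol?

19.75 kJ/mol

C1 and C3 have the same parity, so for the cis isomer the two substituents are e,e in one chair and a,a in the other.
Chair I (methyl axial, phenyl axial): E = 19.75 kJ/mol.
Chair II (methyl equatorial, phenyl equatorial): E = 0.00 kJ/mol.
ΔE = 19.75 − 0.00 = 19.75 kJ/mol; chair II is more stable.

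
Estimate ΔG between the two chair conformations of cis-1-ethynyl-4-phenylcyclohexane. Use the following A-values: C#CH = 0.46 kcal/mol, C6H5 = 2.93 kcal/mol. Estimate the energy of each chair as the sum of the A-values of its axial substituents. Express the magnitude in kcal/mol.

C1 and C4 have opposite parity, so for the cis isomer the two substituents are one axial and one equatorial in each chair.
Chair I (ethynyl axial, phenyl equatorial): E = 0.46 kcal/mol.
Chair II (ethynyl equatorial, phenyl axial): E = 2.93 kcal/mol.
ΔE = 2.93 − 0.46 = 2.47 kcal/mol; chair I is more stable.

2.47 kcal/mol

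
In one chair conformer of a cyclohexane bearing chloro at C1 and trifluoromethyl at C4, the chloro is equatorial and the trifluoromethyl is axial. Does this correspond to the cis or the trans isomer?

cis

C1 and C4 have opposite parity, so their axial bonds point in opposite directions.
With opposite-parity carbons, two substituents on the same face are one axial and one equatorial; opposite faces give both axial or both equatorial.
Here the groups are equatorial/axial → same face → cis.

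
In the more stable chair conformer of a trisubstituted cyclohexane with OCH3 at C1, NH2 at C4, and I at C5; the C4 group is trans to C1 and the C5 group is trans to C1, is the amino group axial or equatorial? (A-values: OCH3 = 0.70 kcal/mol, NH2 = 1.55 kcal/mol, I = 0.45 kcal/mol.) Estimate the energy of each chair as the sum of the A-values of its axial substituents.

equatorial

Chair I (methoxy axial, amino axial, iodo equatorial): E = 2.25 kcal/mol.
Chair II (methoxy equatorial, amino equatorial, iodo axial): E = 0.45 kcal/mol.
Chair II is the more stable (lower-energy) conformer, and in that chair the amino group is equatorial.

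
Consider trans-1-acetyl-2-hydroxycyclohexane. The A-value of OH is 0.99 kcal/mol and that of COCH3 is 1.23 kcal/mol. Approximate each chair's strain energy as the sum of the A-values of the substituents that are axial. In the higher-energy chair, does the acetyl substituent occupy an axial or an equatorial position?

C1 and C2 have opposite parity, so for the trans isomer the two substituents are e,e in one chair and a,a in the other.
Chair I (hydroxyl axial, acetyl axial): E = 2.22 kcal/mol.
Chair II (hydroxyl equatorial, acetyl equatorial): E = 0.00 kcal/mol.
Chair I is the less stable (higher-energy) conformer, and in that chair the acetyl group is axial.

axial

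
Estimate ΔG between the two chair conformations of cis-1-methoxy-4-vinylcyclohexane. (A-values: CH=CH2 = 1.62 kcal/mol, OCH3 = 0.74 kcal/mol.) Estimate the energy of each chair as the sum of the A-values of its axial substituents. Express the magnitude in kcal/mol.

0.88 kcal/mol

C1 and C4 have opposite parity, so for the cis isomer the two substituents are one axial and one equatorial in each chair.
Chair I (vinyl axial, methoxy equatorial): E = 1.62 kcal/mol.
Chair II (vinyl equatorial, methoxy axial): E = 0.74 kcal/mol.
ΔE = 1.62 − 0.74 = 0.88 kcal/mol; chair II is more stable.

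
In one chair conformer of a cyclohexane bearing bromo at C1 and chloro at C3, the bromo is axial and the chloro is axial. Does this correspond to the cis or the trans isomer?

C1 and C3 have the same parity, so their axial bonds point in the same direction.
With same-parity carbons, two substituents on the same face are both axial or both equatorial; opposite faces give one of each.
Here the groups are axial/axial → same face → cis.

cis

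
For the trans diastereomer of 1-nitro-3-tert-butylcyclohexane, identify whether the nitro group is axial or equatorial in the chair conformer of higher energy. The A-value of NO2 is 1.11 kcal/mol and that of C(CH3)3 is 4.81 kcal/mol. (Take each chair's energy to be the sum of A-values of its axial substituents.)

C1 and C3 have the same parity, so for the trans isomer the two substituents are one axial and one equatorial in each chair.
Chair I (nitro axial, tert-butyl equatorial): E = 1.11 kcal/mol.
Chair II (nitro equatorial, tert-butyl axial): E = 4.81 kcal/mol.
Chair II is the less stable (higher-energy) conformer, and in that chair the nitro group is equatorial.

equatorial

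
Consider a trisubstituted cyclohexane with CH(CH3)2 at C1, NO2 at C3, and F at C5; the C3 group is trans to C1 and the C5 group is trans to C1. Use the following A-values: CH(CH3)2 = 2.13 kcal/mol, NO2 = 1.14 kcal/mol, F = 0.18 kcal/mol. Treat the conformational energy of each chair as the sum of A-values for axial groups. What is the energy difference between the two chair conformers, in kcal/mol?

Chair I (isopropyl axial, nitro equatorial, fluoro equatorial): E = 2.13 kcal/mol.
Chair II (isopropyl equatorial, nitro axial, fluoro axial): E = 1.32 kcal/mol.
ΔE = 2.13 − 1.32 = 0.81 kcal/mol; chair II is more stable.

0.81 kcal/mol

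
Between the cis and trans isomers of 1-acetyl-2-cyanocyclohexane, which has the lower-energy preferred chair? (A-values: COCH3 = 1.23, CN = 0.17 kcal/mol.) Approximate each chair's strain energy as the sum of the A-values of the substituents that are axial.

At 1,2 positions (parity opposite): cis → (a,e or e,a); trans → (e,e or a,a).
Best chair for cis: E = 0.17 kcal/mol; best chair for trans: E = 0.00 kcal/mol.
The trans isomer is lower by 0.17 kcal/mol.

trans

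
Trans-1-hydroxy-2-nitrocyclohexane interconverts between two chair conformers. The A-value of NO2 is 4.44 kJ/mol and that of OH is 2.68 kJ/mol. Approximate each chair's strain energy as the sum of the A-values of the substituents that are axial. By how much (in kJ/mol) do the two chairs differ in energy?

7.12 kJ/mol

C1 and C2 have opposite parity, so for the trans isomer the two substituents are e,e in one chair and a,a in the other.
Chair I (nitro axial, hydroxyl axial): E = 7.12 kJ/mol.
Chair II (nitro equatorial, hydroxyl equatorial): E = 0.00 kJ/mol.
ΔE = 7.12 − 0.00 = 7.12 kJ/mol; chair II is more stable.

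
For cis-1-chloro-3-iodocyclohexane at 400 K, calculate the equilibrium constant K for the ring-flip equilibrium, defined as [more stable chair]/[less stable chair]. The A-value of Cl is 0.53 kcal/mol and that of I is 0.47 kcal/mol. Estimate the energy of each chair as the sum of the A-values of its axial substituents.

C1 and C3 have the same parity, so for the cis isomer the two substituents are e,e in one chair and a,a in the other.
Chair I (chloro axial, iodo axial): E = 1.00 kcal/mol; chair II (chloro equatorial, iodo equatorial): E = 0.00 kcal/mol.
ΔG = 1.00 kcal/mol between the two chairs.
K = exp(ΔG/RT) with R = 1.987×10⁻³ kcal mol⁻¹ K⁻¹ and T = 400 K gives K ≈ 3.52.

K ≈ 3.52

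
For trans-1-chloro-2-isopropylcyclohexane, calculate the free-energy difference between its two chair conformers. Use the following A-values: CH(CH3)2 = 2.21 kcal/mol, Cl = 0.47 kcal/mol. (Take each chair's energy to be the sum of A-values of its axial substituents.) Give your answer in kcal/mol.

2.68 kcal/mol

C1 and C2 have opposite parity, so for the trans isomer the two substituents are e,e in one chair and a,a in the other.
Chair I (isopropyl axial, chloro axial): E = 2.68 kcal/mol.
Chair II (isopropyl equatorial, chloro equatorial): E = 0.00 kcal/mol.
ΔE = 2.68 − 0.00 = 2.68 kcal/mol; chair II is more stable.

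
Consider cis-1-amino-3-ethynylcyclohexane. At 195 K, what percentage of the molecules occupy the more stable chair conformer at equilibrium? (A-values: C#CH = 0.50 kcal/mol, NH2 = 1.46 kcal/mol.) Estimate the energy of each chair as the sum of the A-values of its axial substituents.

99.4%

C1 and C3 have the same parity, so for the cis isomer the two substituents are e,e in one chair and a,a in the other.
Chair I (ethynyl axial, amino axial): E = 1.96 kcal/mol; chair II (ethynyl equatorial, amino equatorial): E = 0.00 kcal/mol.
ΔG = 1.96 kcal/mol between the two chairs.
K = exp(ΔG/RT) with R = 1.987×10⁻³ kcal mol⁻¹ K⁻¹ and T = 195 K gives K ≈ 157.
Fraction in the lower-energy chair = K/(K+1) = 99.4%.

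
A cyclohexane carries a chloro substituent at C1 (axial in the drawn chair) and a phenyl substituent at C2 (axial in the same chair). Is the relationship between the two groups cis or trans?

trans

C1 and C2 have opposite parity, so their axial bonds point in opposite directions.
With opposite-parity carbons, two substituents on the same face are one axial and one equatorial; opposite faces give both axial or both equatorial.
Here the groups are axial/axial → opposite face → trans.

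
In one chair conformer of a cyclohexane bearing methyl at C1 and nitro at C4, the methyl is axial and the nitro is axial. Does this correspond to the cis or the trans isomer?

C1 and C4 have opposite parity, so their axial bonds point in opposite directions.
With opposite-parity carbons, two substituents on the same face are one axial and one equatorial; opposite faces give both axial or both equatorial.
Here the groups are axial/axial → opposite face → trans.

trans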